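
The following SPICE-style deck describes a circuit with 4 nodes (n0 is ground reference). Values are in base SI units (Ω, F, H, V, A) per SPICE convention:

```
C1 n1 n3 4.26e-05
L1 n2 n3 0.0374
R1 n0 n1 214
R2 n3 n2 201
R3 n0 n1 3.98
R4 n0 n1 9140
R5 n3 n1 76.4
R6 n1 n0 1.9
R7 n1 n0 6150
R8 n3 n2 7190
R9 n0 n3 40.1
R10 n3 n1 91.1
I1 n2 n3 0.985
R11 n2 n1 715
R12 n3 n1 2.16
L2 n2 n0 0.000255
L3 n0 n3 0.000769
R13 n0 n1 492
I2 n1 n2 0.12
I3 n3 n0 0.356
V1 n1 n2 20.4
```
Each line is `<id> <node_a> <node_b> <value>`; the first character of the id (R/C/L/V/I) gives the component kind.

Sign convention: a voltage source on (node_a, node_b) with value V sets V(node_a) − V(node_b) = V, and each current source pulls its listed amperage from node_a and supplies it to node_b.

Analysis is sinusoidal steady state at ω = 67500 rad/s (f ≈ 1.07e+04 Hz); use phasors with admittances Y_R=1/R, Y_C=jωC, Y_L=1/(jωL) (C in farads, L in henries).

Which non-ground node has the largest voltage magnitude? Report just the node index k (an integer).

2

Element admittances at ω=67500 rad/s:
  Y(C1) = 0.000+2.875j S between n1,n3
  Y(L1) = 0.000-0.0003961j S between n2,n3
  Y(R1) = 0.004673+0.000j S between n0,n1
  Y(R2) = 0.004975+0.000j S between n3,n2
  Y(R3) = 0.2513+0.000j S between n0,n1
  Y(R4) = 0.0001094+0.000j S between n0,n1
  Y(R5) = 0.01309+0.000j S between n3,n1
  Y(R6) = 0.5263+0.000j S between n1,n0
  Y(R7) = 0.0001626+0.000j S between n1,n0
  Y(R8) = 0.0001391+0.000j S between n3,n2
  Y(R9) = 0.02494+0.000j S between n0,n3
  Y(R10) = 0.01098+0.000j S between n3,n1
  I1: injects 0.985 A into n3 (from n2)
  Y(R11) = 0.001399+0.000j S between n2,n1
  Y(R12) = 0.4630+0.000j S between n3,n1
  Y(L2) = 0.000-0.05810j S between n2,n0
  Y(L3) = 0.000-0.01927j S between n0,n3
  Y(R13) = 0.002033+0.000j S between n0,n1
  I2: injects 0.12 A into n2 (from n1)
  I3: injects 0.356 A into n0 (from n3)
  V1: constraint V(n1)−V(n2) = 20.4
Assemble and solve the 4×4 MNA system:
  V(n1)=-0.2948-1.485j  V(n2)=-20.69-1.485j  V(n3)=-0.2470-1.673j
  i(V1)=0.6457+1.211j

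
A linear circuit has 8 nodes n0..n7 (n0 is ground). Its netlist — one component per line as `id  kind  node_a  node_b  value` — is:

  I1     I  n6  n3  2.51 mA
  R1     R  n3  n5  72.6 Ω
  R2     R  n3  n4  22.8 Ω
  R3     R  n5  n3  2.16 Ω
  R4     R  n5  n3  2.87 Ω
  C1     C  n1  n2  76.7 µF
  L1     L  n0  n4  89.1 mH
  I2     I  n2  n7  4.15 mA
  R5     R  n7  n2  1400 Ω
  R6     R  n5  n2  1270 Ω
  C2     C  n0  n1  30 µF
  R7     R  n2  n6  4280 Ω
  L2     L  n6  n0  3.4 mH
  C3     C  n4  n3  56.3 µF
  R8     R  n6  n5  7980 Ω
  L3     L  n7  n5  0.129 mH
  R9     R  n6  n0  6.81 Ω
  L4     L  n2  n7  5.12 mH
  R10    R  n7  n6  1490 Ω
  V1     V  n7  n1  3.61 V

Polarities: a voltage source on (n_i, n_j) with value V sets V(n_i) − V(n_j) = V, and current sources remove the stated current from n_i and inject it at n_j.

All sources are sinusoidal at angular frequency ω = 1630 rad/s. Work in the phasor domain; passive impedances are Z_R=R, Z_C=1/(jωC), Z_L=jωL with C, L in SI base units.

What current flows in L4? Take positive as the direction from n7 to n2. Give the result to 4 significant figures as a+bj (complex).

3.018-9.396j A

Element admittances at ω=1630 rad/s:
  I1: injects 0.00251 A into n3 (from n6)
  Y(R1) = 0.01377+0.000j S between n3,n5
  Y(R2) = 0.04386+0.000j S between n3,n4
  Y(R3) = 0.4630+0.000j S between n5,n3
  Y(R4) = 0.3484+0.000j S between n5,n3
  Y(C1) = 0.000+0.1250j S between n1,n2
  Y(L1) = 0.000-0.006885j S between n0,n4
  I2: injects 0.00415 A into n7 (from n2)
  Y(R5) = 0.0007143+0.000j S between n7,n2
  Y(R6) = 0.0007874+0.000j S between n5,n2
  Y(C2) = 0.000+0.04890j S between n0,n1
  Y(R7) = 0.0002336+0.000j S between n2,n6
  Y(L2) = 0.000-0.1804j S between n6,n0
  Y(C3) = 0.000+0.09177j S between n4,n3
  Y(R8) = 0.0001253+0.000j S between n6,n5
  Y(L3) = 0.000-4.756j S between n7,n5
  Y(R9) = 0.1468+0.000j S between n6,n0
  Y(L4) = 0.000-0.1198j S between n2,n7
  Y(R10) = 0.0006711+0.000j S between n7,n6
  V1: constraint V(n7)−V(n1) = 3.61
Assemble and solve the 8×8 MNA system:
  V(n1)=0.7872-0.3627j  V(n2)=-74.02-25.55j  V(n3)=4.399-0.3358j  V(n4)=4.692-0.2118j  V(n5)=4.395-0.3750j  V(n6)=-0.02354-0.07106j  V(n7)=4.397-0.3627j
  i(V1)=-3.131+9.391j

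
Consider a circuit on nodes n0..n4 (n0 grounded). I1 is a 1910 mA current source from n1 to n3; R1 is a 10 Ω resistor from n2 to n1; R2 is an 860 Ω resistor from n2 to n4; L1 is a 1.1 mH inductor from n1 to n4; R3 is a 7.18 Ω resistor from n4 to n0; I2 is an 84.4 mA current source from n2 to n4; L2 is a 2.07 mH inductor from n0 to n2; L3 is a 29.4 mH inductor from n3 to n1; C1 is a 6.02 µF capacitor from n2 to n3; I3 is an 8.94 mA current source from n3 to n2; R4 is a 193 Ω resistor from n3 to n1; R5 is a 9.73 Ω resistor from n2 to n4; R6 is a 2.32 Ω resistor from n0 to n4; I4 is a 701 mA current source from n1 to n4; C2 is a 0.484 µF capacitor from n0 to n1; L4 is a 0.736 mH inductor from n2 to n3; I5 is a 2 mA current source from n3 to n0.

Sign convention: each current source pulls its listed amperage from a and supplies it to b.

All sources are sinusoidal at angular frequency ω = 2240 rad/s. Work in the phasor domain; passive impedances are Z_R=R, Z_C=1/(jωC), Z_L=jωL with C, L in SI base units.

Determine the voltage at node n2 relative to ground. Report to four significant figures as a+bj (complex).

3.381+2.813j V

Apply KCL at each of the 4 non-ground nodes and solve the resulting linear system.
Node n1: branches {I1, R1, L1, L3, R4, I4, C2} → V_1 = -2.485-3.301j
Node n2: branches {R1, R2, I2, L2, C1, I3, R5, L4} → V_2 = 3.381+2.813j
Node n3: branches {I1, L3, C1, I3, R4, L4, I5} → V_3 = 3.312+5.733j
Node n4: branches {R2, L1, R3, I2, R5, R6, I4} → V_4 = -1.074+1.283j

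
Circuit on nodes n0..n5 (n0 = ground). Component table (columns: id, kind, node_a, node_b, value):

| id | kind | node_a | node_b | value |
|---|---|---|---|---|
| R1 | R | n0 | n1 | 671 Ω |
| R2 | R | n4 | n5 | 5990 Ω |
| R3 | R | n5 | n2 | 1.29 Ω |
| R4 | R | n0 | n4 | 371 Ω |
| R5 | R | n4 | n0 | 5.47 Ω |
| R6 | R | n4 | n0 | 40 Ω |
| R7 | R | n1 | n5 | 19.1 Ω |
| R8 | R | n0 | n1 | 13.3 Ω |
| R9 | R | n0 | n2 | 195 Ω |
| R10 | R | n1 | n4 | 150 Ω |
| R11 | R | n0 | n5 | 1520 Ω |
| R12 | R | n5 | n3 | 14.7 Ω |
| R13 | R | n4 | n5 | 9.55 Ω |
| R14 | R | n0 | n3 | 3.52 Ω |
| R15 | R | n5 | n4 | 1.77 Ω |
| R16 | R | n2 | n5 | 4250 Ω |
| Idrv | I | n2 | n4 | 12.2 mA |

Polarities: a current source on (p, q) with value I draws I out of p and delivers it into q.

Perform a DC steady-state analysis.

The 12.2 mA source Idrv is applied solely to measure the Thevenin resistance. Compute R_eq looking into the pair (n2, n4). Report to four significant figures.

MNA unknowns: 5 node voltages V₁..V_5
R1: Y=0.001490 on G[0,1]
R2: Y=0.0001669 on G[4,5]
R3: Y=0.7752 on G[5,2]
R4: Y=0.002695 on G[0,4]
R5: Y=0.1828 on G[4,0]
R6: Y=0.02500 on G[4,0]
R7: Y=0.05236 on G[1,5]
R8: Y=0.07519 on G[0,1]
R9: Y=0.005128 on G[0,2]
R10: Y=0.006667 on G[1,4]
R11: Y=0.0006579 on G[0,5]
R12: Y=0.06803 on G[5,3]
R13: Y=0.1047 on G[4,5]
R14: Y=0.2841 on G[0,3]
R15: Y=0.5650 on G[5,4]
R16: Y=0.0002353 on G[2,5]
Idrv: z[2]−=0.0122, z[4]+=0.0122
solve → V1=-0.004126, V2=-0.02690, V3=-0.002193, V4=0.005152, V5=-0.01135

R_eq = 2.628 Ω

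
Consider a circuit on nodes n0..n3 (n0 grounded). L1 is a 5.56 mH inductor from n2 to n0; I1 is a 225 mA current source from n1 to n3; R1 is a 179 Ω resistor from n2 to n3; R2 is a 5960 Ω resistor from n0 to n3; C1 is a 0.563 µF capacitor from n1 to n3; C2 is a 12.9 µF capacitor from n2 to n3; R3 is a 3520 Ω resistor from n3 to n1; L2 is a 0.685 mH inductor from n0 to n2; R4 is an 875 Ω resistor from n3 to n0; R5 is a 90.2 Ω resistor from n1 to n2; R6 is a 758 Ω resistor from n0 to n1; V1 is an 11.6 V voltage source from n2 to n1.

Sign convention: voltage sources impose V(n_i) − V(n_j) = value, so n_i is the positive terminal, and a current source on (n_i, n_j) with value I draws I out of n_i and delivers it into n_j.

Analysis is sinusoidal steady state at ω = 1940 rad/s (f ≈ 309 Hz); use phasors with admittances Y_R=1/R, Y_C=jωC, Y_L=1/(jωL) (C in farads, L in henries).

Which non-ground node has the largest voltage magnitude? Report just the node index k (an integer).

Apply KCL at each of the 3 non-ground nodes and solve the resulting linear system.
Node n1: branches {I1, C1, R3, R5, R6, V1} → V_1 = -11.61+0.01548j
Node n2: branches {L1, R1, C2, L2, R5, V1} → V_2 = -0.01238+0.01548j
Node n3: branches {I1, R1, R2, C1, C2, R3, R4} → V_3 = 1.706-8.001j
Source currents: i(V1)=0.06854-0.01225j

1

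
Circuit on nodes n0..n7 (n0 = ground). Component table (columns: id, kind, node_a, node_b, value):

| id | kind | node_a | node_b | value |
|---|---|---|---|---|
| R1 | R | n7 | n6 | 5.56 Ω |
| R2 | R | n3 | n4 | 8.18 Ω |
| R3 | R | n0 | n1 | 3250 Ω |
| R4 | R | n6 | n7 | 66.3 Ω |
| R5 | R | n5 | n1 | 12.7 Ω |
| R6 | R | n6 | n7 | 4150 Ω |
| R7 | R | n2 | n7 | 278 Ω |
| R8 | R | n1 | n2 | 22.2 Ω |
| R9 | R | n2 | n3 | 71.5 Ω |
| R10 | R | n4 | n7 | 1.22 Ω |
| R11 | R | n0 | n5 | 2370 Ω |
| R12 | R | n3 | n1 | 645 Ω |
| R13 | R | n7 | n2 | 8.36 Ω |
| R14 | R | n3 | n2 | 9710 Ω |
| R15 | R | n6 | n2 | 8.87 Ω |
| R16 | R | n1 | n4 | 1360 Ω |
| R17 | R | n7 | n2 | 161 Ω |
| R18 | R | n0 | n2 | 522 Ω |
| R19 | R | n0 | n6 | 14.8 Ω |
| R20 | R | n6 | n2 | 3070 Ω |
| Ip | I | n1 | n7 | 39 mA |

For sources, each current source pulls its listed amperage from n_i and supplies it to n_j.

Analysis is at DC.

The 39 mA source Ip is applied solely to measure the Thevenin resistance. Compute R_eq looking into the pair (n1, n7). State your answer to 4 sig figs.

Element admittances at DC:
  Y(R1) = 0.1799 S between n7,n6
  Y(R2) = 0.1222 S between n3,n4
  Y(R3) = 0.0003077 S between n0,n1
  Y(R4) = 0.01508 S between n6,n7
  Y(R5) = 0.07874 S between n5,n1
  Y(R6) = 0.0002410 S between n6,n7
  Y(R7) = 0.003597 S between n2,n7
  Y(R8) = 0.04505 S between n1,n2
  Y(R9) = 0.01399 S between n2,n3
  Y(R10) = 0.8197 S between n4,n7
  Y(R11) = 0.0004219 S between n0,n5
  Y(R12) = 0.001550 S between n3,n1
  Y(R13) = 0.1196 S between n7,n2
  Y(R14) = 0.0001030 S between n3,n2
  Y(R15) = 0.1127 S between n6,n2
  Y(R16) = 0.0007353 S between n1,n4
  Y(R17) = 0.006211 S between n7,n2
  Y(R18) = 0.001916 S between n0,n2
  Y(R19) = 0.06757 S between n0,n6
  Y(R20) = 0.0003257 S between n6,n2
  Ip: injects 0.039 A into n7 (from n1)
Assemble and solve the 7×7 MNA system:
  V(n1)=-0.8964  V(n2)=-0.09324  V(n3)=0.04481  V(n4)=0.07266  V(n5)=-0.8916  V(n6)=0.01229  V(n7)=0.07768

R_eq = 24.98 Ω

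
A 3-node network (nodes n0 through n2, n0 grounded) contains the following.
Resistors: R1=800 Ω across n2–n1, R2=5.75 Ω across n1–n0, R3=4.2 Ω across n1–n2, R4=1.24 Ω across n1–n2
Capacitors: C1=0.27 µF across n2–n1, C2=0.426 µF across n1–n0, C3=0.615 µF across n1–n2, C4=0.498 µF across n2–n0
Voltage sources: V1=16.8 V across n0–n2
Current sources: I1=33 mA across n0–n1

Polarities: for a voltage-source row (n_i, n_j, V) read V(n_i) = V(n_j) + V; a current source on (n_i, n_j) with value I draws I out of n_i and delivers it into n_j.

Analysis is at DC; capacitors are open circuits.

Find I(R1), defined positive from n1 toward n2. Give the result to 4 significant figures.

0.003028 A

Element admittances at DC:
  Y(R1) = 0.001250 S between n2,n1
  Y(R2) = 0.1739 S between n1,n0
  Y(R3) = 0.2381 S between n1,n2
  Y(C1) = 0.000 S between n2,n1
  Y(C2) = 0.000 S between n1,n0
  Y(R4) = 0.8065 S between n1,n2
  Y(C3) = 0.000 S between n1,n2
  Y(C4) = 0.000 S between n2,n0
  V1: constraint V(n0)−V(n2) = 16.8
  I1: injects 0.033 A into n1 (from n0)
Assemble and solve the 3×3 MNA system:
  V(n1)=-14.38  V(n2)=-16.80
  i(V1)=-2.533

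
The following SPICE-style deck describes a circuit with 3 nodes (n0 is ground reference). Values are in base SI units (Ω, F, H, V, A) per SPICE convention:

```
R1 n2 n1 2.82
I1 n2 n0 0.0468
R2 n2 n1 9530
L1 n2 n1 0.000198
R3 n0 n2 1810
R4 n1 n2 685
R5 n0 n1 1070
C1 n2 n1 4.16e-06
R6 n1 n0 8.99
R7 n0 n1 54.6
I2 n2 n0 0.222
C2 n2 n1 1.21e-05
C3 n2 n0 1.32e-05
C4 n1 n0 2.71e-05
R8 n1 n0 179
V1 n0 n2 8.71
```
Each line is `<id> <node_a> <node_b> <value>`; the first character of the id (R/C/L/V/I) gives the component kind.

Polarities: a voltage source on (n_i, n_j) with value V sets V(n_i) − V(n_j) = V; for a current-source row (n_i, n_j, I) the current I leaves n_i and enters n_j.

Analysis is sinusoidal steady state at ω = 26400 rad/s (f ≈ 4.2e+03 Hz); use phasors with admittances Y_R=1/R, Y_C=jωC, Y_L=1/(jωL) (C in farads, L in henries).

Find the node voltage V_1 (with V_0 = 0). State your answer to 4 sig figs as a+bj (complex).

Element admittances at ω=26400 rad/s:
  Y(R1) = 0.3546+0.000j S between n2,n1
  I1: injects 0.0468 A into n0 (from n2)
  Y(R2) = 0.0001049+0.000j S between n2,n1
  Y(L1) = 0.000-0.1913j S between n2,n1
  Y(R3) = 0.0005525+0.000j S between n0,n2
  Y(R4) = 0.001460+0.000j S between n1,n2
  Y(R5) = 0.0009346+0.000j S between n0,n1
  Y(C1) = 0.000+0.1098j S between n2,n1
  Y(R6) = 0.1112+0.000j S between n1,n0
  Y(R7) = 0.01832+0.000j S between n0,n1
  I2: injects 0.222 A into n0 (from n2)
  Y(C2) = 0.000+0.3194j S between n2,n1
  Y(C3) = 0.000+0.3485j S between n2,n0
  Y(C4) = 0.000+0.7154j S between n1,n0
  Y(R8) = 0.005587+0.000j S between n1,n0
  V1: constraint V(n0)−V(n2) = 8.71
Assemble and solve the 3×3 MNA system:
  V(n1)=-3.043+1.683j  V(n2)=-8.710+0.000j
  i(V1)=-1.354-4.983j

-3.043+1.683j V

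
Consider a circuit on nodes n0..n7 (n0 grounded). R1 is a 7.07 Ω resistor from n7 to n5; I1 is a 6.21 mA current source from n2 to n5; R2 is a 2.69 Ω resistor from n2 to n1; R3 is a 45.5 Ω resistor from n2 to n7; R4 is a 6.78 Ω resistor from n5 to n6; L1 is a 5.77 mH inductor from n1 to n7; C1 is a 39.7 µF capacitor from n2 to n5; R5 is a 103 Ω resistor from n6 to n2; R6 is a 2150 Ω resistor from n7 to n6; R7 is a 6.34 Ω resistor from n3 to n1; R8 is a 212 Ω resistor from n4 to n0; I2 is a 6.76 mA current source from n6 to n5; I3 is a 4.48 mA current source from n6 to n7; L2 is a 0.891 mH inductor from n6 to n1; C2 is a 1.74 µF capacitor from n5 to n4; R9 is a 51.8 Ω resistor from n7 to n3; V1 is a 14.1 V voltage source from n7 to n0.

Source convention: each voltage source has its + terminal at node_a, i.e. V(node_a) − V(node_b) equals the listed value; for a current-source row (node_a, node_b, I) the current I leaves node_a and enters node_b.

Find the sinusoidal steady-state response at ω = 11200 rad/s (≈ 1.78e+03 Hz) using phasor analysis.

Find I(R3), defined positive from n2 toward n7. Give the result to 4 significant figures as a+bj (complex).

-0.007595-0.002552j A

MNA unknowns: 7 node voltages V₁..V_7 plus 1 source current (V1)
R1: Y=0.1414+0.000j on G[7,5]
I1: z[2]−=0.00621, z[5]+=0.00621
R2: Y=0.3717+0.000j on G[2,1]
R3: Y=0.02198+0.000j on G[2,7]
R4: Y=0.1475+0.000j on G[5,6]
L1: Y=0.000-0.01547j on G[1,7]
C1: Y=0.000+0.4446j on G[2,5]
R5: Y=0.009709+0.000j on G[6,2]
R6: Y=0.0004651+0.000j on G[7,6]
R7: Y=0.1577+0.000j on G[3,1]
R8: Y=0.004717+0.000j on G[4,0]
I2: z[6]−=0.00676, z[5]+=0.00676
I3: z[6]−=0.00448, z[7]+=0.00448
L2: Y=0.000-0.1002j on G[6,1]
C2: Y=0.000+0.01949j on G[5,4]
R9: Y=0.01931+0.000j on G[7,3]
V1: row V7−V0=14.1, i_V1 at 7,0
solve → V1=13.76-0.1076j, V2=13.75-0.1161j, V3=13.80-0.09591j, V4=13.01+3.041j, V5=13.74-0.1066j, V6=13.70-0.1482j, V7=14.10+0.000j
aux → i_V1=-0.06135-0.01435j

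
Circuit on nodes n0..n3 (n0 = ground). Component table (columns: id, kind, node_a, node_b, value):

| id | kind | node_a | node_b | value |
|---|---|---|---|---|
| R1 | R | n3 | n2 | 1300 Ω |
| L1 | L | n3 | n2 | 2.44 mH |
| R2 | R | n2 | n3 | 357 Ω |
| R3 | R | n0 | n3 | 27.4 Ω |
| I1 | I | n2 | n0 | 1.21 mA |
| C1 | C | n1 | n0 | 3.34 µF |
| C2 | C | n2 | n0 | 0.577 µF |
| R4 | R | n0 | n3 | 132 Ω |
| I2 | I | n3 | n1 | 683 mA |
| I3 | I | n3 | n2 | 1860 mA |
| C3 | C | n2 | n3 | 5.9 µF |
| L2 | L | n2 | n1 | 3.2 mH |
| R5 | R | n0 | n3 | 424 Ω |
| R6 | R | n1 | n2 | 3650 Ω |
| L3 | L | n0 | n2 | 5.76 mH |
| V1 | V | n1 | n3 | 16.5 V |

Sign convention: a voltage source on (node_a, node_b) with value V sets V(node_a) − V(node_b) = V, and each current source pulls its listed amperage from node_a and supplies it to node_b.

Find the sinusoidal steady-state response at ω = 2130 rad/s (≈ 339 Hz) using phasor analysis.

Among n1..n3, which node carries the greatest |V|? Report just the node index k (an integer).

Element admittances at ω=2130 rad/s:
  Y(R1) = 0.0007692+0.000j S between n3,n2
  Y(L1) = 0.000-0.1924j S between n3,n2
  Y(R2) = 0.002801+0.000j S between n2,n3
  Y(R3) = 0.03650+0.000j S between n0,n3
  I1: injects 0.00121 A into n0 (from n2)
  Y(C1) = 0.000+0.007114j S between n1,n0
  Y(C2) = 0.000+0.001229j S between n2,n0
  Y(R4) = 0.007576+0.000j S between n0,n3
  I2: injects 0.683 A into n1 (from n3)
  I3: injects 1.86 A into n2 (from n3)
  Y(C3) = 0.000+0.01257j S between n2,n3
  Y(L2) = 0.000-0.1467j S between n2,n1
  Y(R5) = 0.002358+0.000j S between n0,n3
  Y(R6) = 0.0002740+0.000j S between n1,n2
  Y(L3) = 0.000-0.08151j S between n0,n2
  V1: constraint V(n1)−V(n3) = 16.5
Assemble and solve the 4×4 MNA system:
  V(n1)=9.568-0.7228j  V(n2)=0.4299+3.930j  V(n3)=-6.932-0.7228j
  i(V1)=1.358+1.274j

1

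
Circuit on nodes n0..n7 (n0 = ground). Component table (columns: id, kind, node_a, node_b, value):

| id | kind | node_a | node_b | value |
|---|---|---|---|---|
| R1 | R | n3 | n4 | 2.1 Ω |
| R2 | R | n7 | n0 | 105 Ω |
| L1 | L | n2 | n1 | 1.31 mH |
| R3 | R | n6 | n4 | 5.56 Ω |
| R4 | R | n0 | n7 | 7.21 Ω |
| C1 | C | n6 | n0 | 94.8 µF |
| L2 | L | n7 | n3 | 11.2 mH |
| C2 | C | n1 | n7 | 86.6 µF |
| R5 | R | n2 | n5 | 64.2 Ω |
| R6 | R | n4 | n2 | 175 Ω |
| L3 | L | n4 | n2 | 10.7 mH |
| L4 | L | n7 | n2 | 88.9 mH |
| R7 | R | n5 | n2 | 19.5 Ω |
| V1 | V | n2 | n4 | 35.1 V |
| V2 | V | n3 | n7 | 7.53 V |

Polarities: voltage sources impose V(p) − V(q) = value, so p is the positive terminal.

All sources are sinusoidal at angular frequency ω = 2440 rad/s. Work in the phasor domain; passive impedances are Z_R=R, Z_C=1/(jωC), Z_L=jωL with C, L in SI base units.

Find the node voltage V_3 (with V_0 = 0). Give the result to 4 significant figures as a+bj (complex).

Element admittances at ω=2440 rad/s:
  Y(R1) = 0.4762+0.000j S between n3,n4
  Y(R2) = 0.009524+0.000j S between n7,n0
  Y(L1) = 0.000-0.3129j S between n2,n1
  Y(R3) = 0.1799+0.000j S between n6,n4
  Y(R4) = 0.1387+0.000j S between n0,n7
  Y(C1) = 0.000+0.2313j S between n6,n0
  Y(L2) = 0.000-0.03659j S between n7,n3
  Y(C2) = 0.000+0.2113j S between n1,n7
  Y(R5) = 0.01558+0.000j S between n2,n5
  Y(R6) = 0.005714+0.000j S between n4,n2
  Y(L3) = 0.000-0.03830j S between n4,n2
  Y(L4) = 0.000-0.004610j S between n7,n2
  Y(R7) = 0.05128+0.000j S between n5,n2
  V1: constraint V(n2)−V(n4) = 35.1
  V2: constraint V(n3)−V(n7) = 7.53
Assemble and solve the 9×9 MNA system:
  V(n1)=58.99-48.18j  V(n2)=22.68-7.085j  V(n3)=12.76+12.66j  V(n4)=-12.42-7.085j  V(n5)=22.68-7.085j  V(n6)=-8.114+3.349j  V(n7)=5.227+12.66j
  i(V1)=-12.97-9.936j  i(V2)=-11.99-9.128j

12.76+12.66j V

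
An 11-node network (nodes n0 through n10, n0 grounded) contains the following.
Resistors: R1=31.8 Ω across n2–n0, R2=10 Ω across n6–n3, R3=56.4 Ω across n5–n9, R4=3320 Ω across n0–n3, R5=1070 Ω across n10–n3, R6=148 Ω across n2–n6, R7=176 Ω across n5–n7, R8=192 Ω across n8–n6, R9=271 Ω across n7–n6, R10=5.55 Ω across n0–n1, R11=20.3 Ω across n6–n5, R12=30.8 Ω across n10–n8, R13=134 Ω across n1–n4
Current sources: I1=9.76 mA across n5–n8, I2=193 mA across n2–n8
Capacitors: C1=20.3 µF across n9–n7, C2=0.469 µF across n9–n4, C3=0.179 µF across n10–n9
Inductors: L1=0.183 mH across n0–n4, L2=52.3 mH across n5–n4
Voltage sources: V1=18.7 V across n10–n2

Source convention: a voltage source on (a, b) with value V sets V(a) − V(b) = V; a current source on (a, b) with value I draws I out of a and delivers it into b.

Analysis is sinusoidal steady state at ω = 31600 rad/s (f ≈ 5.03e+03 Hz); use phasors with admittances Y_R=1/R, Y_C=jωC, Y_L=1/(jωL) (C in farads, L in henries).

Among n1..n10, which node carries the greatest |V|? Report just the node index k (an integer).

Element admittances at ω=31600 rad/s:
  Y(R1) = 0.03145+0.000j S between n2,n0
  Y(R2) = 0.1000+0.000j S between n6,n3
  I1: injects 0.00976 A into n8 (from n5)
  Y(C1) = 0.000+0.6415j S between n9,n7
  Y(R3) = 0.01773+0.000j S between n5,n9
  Y(R4) = 0.0003012+0.000j S between n0,n3
  Y(C2) = 0.000+0.01482j S between n9,n4
  Y(R5) = 0.0009346+0.000j S between n10,n3
  Y(R6) = 0.006757+0.000j S between n2,n6
  Y(R7) = 0.005682+0.000j S between n5,n7
  Y(R8) = 0.005208+0.000j S between n8,n6
  Y(L1) = 0.000-0.1729j S between n0,n4
  Y(C3) = 0.000+0.005656j S between n10,n9
  Y(R9) = 0.003690+0.000j S between n7,n6
  Y(R10) = 0.1802+0.000j S between n0,n1
  Y(R11) = 0.04926+0.000j S between n6,n5
  Y(R12) = 0.03247+0.000j S between n10,n8
  Y(L2) = 0.000-0.0006051j S between n5,n4
  I2: injects 0.193 A into n8 (from n2)
  Y(R13) = 0.007463+0.000j S between n1,n4
  V1: constraint V(n10)−V(n2) = 18.7
Assemble and solve the 11×11 MNA system:
  V(n1)=-0.01601+0.007619j  V(n2)=-1.023-2.238j  V(n3)=6.383-1.956j  V(n4)=-0.4025+0.1916j  V(n5)=5.644-1.902j  V(n6)=6.296-1.959j  V(n7)=4.633-1.953j  V(n8)=21.49-2.199j  V(n9)=4.633-1.935j  V(n10)=17.68-2.238j
  i(V1)=0.1114-0.07227j

8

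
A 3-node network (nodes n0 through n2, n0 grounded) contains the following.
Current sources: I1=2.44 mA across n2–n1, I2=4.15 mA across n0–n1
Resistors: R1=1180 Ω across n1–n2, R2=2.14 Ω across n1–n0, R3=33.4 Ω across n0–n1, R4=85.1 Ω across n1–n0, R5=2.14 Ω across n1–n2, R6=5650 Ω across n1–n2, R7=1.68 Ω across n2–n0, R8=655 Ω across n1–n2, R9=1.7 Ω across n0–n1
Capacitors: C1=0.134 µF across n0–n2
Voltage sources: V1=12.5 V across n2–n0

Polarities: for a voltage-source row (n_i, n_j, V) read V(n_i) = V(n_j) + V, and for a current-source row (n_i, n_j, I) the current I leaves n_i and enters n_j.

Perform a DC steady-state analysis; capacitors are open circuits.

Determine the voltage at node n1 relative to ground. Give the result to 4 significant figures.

3.752 V

MNA unknowns: 2 node voltages V₁..V_2 plus 1 source current (V1)
I1: z[2]−=0.00244, z[1]+=0.00244
R1: Y=0.0008475 on G[1,2]
R2: Y=0.4673 on G[1,0]
I2: z[0]−=0.00415, z[1]+=0.00415
C1: Y=0.000 on G[0,2]
R3: Y=0.02994 on G[0,1]
R4: Y=0.01175 on G[1,0]
R5: Y=0.4673 on G[1,2]
R6: Y=0.0001770 on G[1,2]
R7: Y=0.5952 on G[2,0]
R8: Y=0.001527 on G[1,2]
R9: Y=0.5882 on G[0,1]
V1: row V2−V0=12.5, i_V1 at 2,0
solve → V1=3.752, V2=12.50
aux → i_V1=-11.55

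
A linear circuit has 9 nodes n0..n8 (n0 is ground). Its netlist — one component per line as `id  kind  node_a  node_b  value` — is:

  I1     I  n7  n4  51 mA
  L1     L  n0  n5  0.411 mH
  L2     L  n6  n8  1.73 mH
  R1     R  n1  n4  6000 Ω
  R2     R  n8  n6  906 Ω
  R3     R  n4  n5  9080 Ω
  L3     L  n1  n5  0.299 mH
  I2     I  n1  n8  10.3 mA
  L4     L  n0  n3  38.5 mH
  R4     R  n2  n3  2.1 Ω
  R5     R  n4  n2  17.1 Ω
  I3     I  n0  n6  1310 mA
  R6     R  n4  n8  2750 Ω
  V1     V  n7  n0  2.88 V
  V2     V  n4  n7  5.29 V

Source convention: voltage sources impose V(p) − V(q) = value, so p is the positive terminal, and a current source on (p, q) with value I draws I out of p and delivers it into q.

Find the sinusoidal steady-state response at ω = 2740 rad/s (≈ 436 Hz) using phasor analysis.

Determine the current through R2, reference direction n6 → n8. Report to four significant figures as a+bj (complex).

3.586e-05+0.006854j A

Element admittances at ω=2740 rad/s:
  I1: injects 0.051 A into n4 (from n7)
  Y(L1) = 0.000-0.8880j S between n0,n5
  Y(L2) = 0.000-0.2110j S between n6,n8
  Y(R1) = 0.0001667+0.000j S between n1,n4
  Y(R2) = 0.001104+0.000j S between n8,n6
  Y(R3) = 0.0001101+0.000j S between n4,n5
  Y(L3) = 0.000-1.221j S between n1,n5
  I2: injects 0.0103 A into n8 (from n1)
  Y(L4) = 0.000-0.009480j S between n0,n3
  Y(R4) = 0.4762+0.000j S between n2,n3
  Y(R5) = 0.05848+0.000j S between n4,n2
  I3: injects 1.31 A into n6 (from n0)
  Y(R6) = 0.0003636+0.000j S between n4,n8
  V1: constraint V(n7)−V(n0) = 2.88
  V2: constraint V(n4)−V(n7) = 5.29
Assemble and solve the 10×10 MNA system:
  V(n1)=-6.432e-06-0.01638j  V(n2)=7.937+1.282j  V(n3)=7.908+1.439j  V(n4)=8.170+0.000j  V(n5)=-4.196e-06-0.009053j  V(n6)=3639+6.209j  V(n7)=2.880+0.000j  V(n8)=3639+0.000j
  i(V1)=1.304+0.07496j  i(V2)=1.355+0.07496j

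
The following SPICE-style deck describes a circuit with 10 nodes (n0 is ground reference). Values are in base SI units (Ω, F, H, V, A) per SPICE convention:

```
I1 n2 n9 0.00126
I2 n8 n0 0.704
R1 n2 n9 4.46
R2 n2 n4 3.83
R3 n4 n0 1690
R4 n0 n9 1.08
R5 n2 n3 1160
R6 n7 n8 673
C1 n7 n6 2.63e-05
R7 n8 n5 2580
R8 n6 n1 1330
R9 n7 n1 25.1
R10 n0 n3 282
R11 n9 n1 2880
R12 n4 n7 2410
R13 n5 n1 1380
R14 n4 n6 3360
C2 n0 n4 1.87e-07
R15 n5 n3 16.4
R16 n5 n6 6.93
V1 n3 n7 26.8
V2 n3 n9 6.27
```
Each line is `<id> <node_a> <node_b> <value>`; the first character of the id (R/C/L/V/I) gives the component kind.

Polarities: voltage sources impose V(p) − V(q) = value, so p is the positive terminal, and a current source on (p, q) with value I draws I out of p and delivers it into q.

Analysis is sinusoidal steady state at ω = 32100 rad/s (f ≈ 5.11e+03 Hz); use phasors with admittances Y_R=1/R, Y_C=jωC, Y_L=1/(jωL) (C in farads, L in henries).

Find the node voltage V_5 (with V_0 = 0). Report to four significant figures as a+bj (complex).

Element admittances at ω=32100 rad/s:
  I1: injects 0.00126 A into n9 (from n2)
  I2: injects 0.704 A into n0 (from n8)
  Y(R1) = 0.2242+0.000j S between n2,n9
  Y(R2) = 0.2611+0.000j S between n2,n4
  Y(R3) = 0.0005917+0.000j S between n4,n0
  Y(R4) = 0.9259+0.000j S between n0,n9
  Y(R5) = 0.0008621+0.000j S between n2,n3
  Y(R6) = 0.001486+0.000j S between n7,n8
  Y(C1) = 0.000+0.8442j S between n7,n6
  Y(R7) = 0.0003876+0.000j S between n8,n5
  Y(R8) = 0.0007519+0.000j S between n6,n1
  Y(R9) = 0.03984+0.000j S between n7,n1
  Y(R10) = 0.003546+0.000j S between n0,n3
  Y(R11) = 0.0003472+0.000j S between n9,n1
  Y(R12) = 0.0004149+0.000j S between n4,n7
  Y(R13) = 0.0007246+0.000j S between n5,n1
  Y(R14) = 0.0002976+0.000j S between n4,n6
  Y(C2) = 0.000+0.006003j S between n0,n4
  Y(R15) = 0.06098+0.000j S between n5,n3
  Y(R16) = 0.1443+0.000j S between n5,n6
  V1: constraint V(n3)−V(n7) = 26.8
  V2: constraint V(n3)−V(n9) = 6.27
Assemble and solve the 11×11 MNA system:
  V(n1)=-21.01-0.03176j  V(n2)=-0.8232+0.02710j  V(n3)=5.490+0.005627j  V(n4)=-0.8758+0.04561j  V(n5)=-14.05-0.8600j  V(n6)=-21.25-1.232j  V(n7)=-21.31+0.005627j  V(n8)=-395.6-0.1735j  V(n9)=-0.7805+0.005627j
  i(V1)=-0.5089-0.05319j  i(V2)=-0.7073+0.0004083j

-14.05-0.8600j V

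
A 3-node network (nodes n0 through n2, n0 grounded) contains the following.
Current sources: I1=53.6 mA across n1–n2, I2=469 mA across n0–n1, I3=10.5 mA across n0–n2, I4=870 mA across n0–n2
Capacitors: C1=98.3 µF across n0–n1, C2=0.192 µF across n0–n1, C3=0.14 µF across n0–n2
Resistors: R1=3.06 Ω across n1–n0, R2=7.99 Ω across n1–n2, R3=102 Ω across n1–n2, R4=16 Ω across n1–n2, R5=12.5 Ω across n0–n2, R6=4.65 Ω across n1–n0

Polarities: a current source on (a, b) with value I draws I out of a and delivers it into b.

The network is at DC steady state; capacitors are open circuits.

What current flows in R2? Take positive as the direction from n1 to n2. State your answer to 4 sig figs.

-0.3563 A

Element admittances at DC:
  I1: injects 0.0536 A into n2 (from n1)
  Y(C1) = 0.000 S between n0,n1
  Y(R1) = 0.3268 S between n1,n0
  Y(R2) = 0.1252 S between n1,n2
  Y(C2) = 0.000 S between n0,n1
  Y(R3) = 0.009804 S between n1,n2
  Y(R4) = 0.06250 S between n1,n2
  Y(R5) = 0.08000 S between n0,n2
  Y(R6) = 0.2151 S between n1,n0
  I2: injects 0.469 A into n1 (from n0)
  I3: injects 0.0105 A into n2 (from n0)
  Y(C3) = 0.000 S between n0,n2
  I4: injects 0.87 A into n2 (from n0)
Assemble and solve the 2×2 MNA system:
  V(n1)=1.804  V(n2)=4.650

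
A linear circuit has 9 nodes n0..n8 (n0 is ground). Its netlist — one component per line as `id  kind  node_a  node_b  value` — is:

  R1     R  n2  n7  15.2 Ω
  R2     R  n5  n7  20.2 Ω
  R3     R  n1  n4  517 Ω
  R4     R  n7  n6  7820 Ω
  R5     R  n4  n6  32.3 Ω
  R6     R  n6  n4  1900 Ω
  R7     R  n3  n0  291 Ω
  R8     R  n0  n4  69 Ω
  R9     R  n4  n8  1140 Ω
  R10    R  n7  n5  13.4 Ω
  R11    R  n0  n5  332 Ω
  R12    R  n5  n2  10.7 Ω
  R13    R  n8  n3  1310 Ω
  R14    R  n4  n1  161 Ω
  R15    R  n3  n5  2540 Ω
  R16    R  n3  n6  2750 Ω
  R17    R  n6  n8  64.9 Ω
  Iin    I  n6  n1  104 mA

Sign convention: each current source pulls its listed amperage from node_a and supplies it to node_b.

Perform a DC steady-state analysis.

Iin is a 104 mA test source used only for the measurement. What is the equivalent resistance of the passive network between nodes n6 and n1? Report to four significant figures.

MNA unknowns: 8 node voltages V₁..V_8
R1: Y=0.06579 on G[2,7]
R2: Y=0.04950 on G[5,7]
R3: Y=0.001934 on G[1,4]
R4: Y=0.0001279 on G[7,6]
R5: Y=0.03096 on G[4,6]
R6: Y=0.0005263 on G[6,4]
R7: Y=0.003436 on G[3,0]
R8: Y=0.01449 on G[0,4]
R9: Y=0.0008772 on G[4,8]
R10: Y=0.07463 on G[7,5]
R11: Y=0.003012 on G[0,5]
R12: Y=0.09346 on G[5,2]
R13: Y=0.0007634 on G[8,3]
R14: Y=0.006211 on G[4,1]
R15: Y=0.0003937 on G[3,5]
R16: Y=0.0003636 on G[3,6]
R17: Y=0.01541 on G[6,8]
Iin: z[6]−=0.104, z[1]+=0.104
solve → V1=12.96, V2=-0.1791, V3=-0.6433, V4=0.1896, V5=-0.1782, V6=-2.946, V7=-0.1804, V8=-2.682

R_eq = 152.9 Ω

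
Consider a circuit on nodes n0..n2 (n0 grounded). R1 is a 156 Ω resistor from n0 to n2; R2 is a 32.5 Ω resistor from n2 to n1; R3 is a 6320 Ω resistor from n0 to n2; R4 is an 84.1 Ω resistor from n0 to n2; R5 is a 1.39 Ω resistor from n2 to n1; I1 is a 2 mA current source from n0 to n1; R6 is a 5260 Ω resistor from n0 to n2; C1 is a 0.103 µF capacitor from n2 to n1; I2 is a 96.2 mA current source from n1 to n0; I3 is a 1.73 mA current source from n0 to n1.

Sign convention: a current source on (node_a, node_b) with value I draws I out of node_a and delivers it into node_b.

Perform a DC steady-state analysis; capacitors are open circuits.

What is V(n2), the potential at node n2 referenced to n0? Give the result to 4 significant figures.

Apply KCL at each of the 2 non-ground nodes and solve the resulting linear system.
Node n1: branches {R2, R5, I1, C1, I2, I3} → V_1 = -5.082
Node n2: branches {R1, R2, R3, R4, R5, R6, C1} → V_2 = -4.958

-4.958 V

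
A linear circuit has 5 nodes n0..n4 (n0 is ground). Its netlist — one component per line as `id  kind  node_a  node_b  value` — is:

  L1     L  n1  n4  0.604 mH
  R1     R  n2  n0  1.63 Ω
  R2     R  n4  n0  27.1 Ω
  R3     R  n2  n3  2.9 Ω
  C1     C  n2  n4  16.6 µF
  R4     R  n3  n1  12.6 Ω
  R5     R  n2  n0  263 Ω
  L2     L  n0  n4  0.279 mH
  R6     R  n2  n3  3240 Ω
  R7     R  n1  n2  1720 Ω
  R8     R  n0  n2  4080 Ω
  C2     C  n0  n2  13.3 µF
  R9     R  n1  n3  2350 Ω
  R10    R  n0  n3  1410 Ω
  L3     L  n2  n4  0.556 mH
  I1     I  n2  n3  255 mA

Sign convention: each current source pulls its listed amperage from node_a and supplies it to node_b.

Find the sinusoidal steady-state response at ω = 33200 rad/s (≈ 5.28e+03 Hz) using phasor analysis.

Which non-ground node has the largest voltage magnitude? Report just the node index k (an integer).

3

MNA unknowns: 4 node voltages V₁..V_4
L1: Y=0.000-0.04987j on G[1,4]
R1: Y=0.6135+0.000j on G[2,0]
R2: Y=0.03690+0.000j on G[4,0]
R3: Y=0.3448+0.000j on G[2,3]
C1: Y=0.000+0.5511j on G[2,4]
R4: Y=0.07937+0.000j on G[3,1]
R5: Y=0.003802+0.000j on G[2,0]
L2: Y=0.000-0.1080j on G[0,4]
R6: Y=0.0003086+0.000j on G[2,3]
R7: Y=0.0005814+0.000j on G[1,2]
R8: Y=0.0002451+0.000j on G[0,2]
C2: Y=0.000+0.4416j on G[0,2]
R9: Y=0.0004255+0.000j on G[1,3]
R10: Y=0.0007092+0.000j on G[0,3]
L3: Y=0.000-0.05417j on G[2,4]
I1: z[2]−=0.255, z[3]+=0.255
solve → V1=0.4220+0.3461j, V2=0.007456-0.008922j, V3=0.6843+0.05764j, V4=-0.04365-0.06872j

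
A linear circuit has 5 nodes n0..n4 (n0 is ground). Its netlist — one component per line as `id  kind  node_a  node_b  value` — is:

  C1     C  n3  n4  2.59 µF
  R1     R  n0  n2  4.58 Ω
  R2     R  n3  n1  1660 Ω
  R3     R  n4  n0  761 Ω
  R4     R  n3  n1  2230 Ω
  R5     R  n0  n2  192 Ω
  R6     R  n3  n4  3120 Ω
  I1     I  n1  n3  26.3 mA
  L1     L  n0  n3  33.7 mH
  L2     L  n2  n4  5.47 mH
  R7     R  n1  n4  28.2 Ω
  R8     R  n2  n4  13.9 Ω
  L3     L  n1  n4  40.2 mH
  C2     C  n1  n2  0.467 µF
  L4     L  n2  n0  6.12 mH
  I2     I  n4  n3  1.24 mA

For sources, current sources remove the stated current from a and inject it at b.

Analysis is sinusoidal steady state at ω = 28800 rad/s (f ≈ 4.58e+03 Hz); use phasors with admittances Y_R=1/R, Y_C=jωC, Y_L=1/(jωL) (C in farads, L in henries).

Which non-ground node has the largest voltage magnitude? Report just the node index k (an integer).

Apply KCL at each of the 4 non-ground nodes and solve the resulting linear system.
Node n1: branches {R2, R4, I1, R7, L3, C2} → V_1 = -0.5673+0.2932j
Node n2: branches {R1, R5, L2, R8, C2, L4} → V_2 = 0.0008961-0.0003459j
Node n3: branches {C1, R2, R4, R6, I1, L1, I2} → V_3 = 0.05899-0.2549j
Node n4: branches {C1, R3, R6, L2, R7, R8, L3, I2} → V_4 = 0.04889+0.1090j

1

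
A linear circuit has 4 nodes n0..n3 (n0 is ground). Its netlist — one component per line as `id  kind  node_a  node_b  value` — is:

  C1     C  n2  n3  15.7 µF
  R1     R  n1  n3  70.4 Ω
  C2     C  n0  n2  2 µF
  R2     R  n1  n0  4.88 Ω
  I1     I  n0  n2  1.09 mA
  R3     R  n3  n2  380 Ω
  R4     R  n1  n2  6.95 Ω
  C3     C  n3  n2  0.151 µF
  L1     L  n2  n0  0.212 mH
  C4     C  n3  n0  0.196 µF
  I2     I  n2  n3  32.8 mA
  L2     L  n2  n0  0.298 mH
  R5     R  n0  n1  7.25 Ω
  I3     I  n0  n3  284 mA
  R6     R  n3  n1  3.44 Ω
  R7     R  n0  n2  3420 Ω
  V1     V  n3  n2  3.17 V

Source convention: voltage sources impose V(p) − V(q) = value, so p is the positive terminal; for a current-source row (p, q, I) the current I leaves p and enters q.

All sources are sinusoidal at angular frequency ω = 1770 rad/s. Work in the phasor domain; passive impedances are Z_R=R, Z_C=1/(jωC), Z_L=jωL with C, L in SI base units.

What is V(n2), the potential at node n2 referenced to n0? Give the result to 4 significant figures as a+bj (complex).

-0.001008-0.02925j V

Apply KCL at each of the 3 non-ground nodes and solve the resulting linear system.
Node n1: branches {R1, R2, R4, R5, R6} → V_1 = 1.220-0.01658j
Node n2: branches {C1, C2, I1, R3, R4, C3, L1, I2, L2, R7, V1} → V_2 = -0.001008-0.02925j
Node n3: branches {C1, R1, R3, C3, C4, I2, I3, R6, V1} → V_3 = 3.169-0.02925j
Source currents: i(V1)=-0.2857-0.08617j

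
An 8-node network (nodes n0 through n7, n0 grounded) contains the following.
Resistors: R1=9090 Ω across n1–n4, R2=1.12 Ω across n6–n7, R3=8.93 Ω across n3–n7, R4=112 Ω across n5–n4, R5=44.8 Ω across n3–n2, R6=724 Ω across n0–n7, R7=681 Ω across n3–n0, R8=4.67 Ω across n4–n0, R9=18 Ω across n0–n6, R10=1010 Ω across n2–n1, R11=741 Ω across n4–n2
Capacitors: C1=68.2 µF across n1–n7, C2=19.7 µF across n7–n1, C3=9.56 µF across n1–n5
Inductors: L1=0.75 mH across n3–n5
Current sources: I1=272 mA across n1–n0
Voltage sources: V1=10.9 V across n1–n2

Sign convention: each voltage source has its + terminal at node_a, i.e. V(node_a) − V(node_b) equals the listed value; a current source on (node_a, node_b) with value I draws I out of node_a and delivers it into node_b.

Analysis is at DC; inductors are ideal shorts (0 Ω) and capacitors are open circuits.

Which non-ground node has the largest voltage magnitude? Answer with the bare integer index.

Apply KCL at each of the 7 non-ground nodes and solve the resulting linear system.
Node n1: branches {R1, C1, C2, C3, R10, I1, V1} → V_1 = -5.680
Node n2: branches {R5, R10, R11, V1} → V_2 = -16.58
Node n3: branches {R3, R5, R7, L1} → V_3 = -5.404
Node n4: branches {R1, R4, R8, R11} → V_4 = -0.3174
Node n5: branches {R4, L1, C3} → V_5 = -5.404
Node n6: branches {R2, R9} → V_6 = -3.439
Node n7: branches {R2, R3, C1, R6, C2} → V_7 = -3.653
Source currents: i(L1)=-0.04542, i(V1)=-0.2822

2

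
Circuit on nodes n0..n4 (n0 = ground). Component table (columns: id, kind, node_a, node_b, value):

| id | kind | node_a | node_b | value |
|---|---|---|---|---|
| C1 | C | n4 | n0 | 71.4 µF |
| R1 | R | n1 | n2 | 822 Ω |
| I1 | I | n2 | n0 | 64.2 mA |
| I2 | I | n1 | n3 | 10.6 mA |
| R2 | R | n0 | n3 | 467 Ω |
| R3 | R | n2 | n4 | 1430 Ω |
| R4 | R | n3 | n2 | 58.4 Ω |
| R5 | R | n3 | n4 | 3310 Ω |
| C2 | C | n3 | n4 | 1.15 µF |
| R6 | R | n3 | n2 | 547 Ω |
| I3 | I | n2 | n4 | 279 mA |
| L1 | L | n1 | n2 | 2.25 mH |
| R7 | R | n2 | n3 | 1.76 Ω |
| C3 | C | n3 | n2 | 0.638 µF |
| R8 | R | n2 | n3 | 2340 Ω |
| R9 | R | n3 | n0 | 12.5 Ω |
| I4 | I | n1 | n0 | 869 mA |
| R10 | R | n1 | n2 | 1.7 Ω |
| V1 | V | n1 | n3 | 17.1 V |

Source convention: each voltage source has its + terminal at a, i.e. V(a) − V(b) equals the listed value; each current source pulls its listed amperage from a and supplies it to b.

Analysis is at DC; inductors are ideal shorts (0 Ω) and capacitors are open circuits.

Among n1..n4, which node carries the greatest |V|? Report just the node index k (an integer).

MNA unknowns: 4 node voltages V₁..V_4 plus 2 source currents (L1, V1)
C1: Y=0.000 on G[4,0]
R1: Y=0.001217 on G[1,2]
I1: z[2]−=0.0642, z[0]+=0.0642
I2: z[1]−=0.0106, z[3]+=0.0106
R2: Y=0.002141 on G[0,3]
R3: Y=0.0006993 on G[2,4]
R4: Y=0.01712 on G[3,2]
R5: Y=0.0003021 on G[3,4]
C2: Y=0.000 on G[3,4]
R6: Y=0.001828 on G[3,2]
I3: z[2]−=0.279, z[4]+=0.279
L1: row V1−V2=0, i_L1 at 1,2
R7: Y=0.5682 on G[2,3]
C3: Y=0.000 on G[3,2]
R8: Y=0.0004274 on G[2,3]
R9: Y=0.08000 on G[3,0]
I4: z[1]−=0.869, z[0]+=0.869
R10: Y=0.5882 on G[1,2]
V1: row V1−V3=17.1, i_V1 at 1,3
solve → V1=5.739, V2=5.739, V3=-11.36, V4=279.2
aux → i_L1=10.20, i_V1=-11.08

4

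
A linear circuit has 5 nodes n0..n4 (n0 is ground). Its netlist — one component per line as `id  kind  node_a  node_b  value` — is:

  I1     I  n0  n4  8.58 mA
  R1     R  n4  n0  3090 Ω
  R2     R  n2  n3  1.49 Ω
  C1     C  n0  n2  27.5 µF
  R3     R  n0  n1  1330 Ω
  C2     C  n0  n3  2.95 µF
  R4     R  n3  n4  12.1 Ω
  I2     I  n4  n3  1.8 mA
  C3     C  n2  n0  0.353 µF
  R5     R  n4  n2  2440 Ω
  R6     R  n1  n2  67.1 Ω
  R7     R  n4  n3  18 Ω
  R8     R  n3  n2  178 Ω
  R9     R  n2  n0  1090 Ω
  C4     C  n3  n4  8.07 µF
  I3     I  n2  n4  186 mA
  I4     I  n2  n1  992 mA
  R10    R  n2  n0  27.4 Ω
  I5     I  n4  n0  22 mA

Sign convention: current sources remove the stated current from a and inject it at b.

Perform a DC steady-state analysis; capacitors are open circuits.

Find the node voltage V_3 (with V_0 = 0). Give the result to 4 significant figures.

MNA unknowns: 4 node voltages V₁..V_4
I1: z[0]−=0.00858, z[4]+=0.00858
R1: Y=0.0003236 on G[4,0]
R2: Y=0.6711 on G[2,3]
C1: Y=0.000 on G[0,2]
R3: Y=0.0007519 on G[0,1]
C2: Y=0.000 on G[0,3]
R4: Y=0.08264 on G[3,4]
I2: z[4]−=0.0018, z[3]+=0.0018
C3: Y=0.000 on G[2,0]
R5: Y=0.0004098 on G[4,2]
R6: Y=0.01490 on G[1,2]
R7: Y=0.05556 on G[4,3]
R8: Y=0.005618 on G[3,2]
R9: Y=0.0009174 on G[2,0]
C4: Y=0.000 on G[3,4]
I3: z[2]−=0.186, z[4]+=0.186
I4: z[2]−=0.992, z[1]+=0.992
R10: Y=0.03650 on G[2,0]
I5: z[4]−=0.022, z[0]+=0.022
solve → V1=61.84, V2=-1.601, V3=-1.346, V4=-0.1147

-1.346 V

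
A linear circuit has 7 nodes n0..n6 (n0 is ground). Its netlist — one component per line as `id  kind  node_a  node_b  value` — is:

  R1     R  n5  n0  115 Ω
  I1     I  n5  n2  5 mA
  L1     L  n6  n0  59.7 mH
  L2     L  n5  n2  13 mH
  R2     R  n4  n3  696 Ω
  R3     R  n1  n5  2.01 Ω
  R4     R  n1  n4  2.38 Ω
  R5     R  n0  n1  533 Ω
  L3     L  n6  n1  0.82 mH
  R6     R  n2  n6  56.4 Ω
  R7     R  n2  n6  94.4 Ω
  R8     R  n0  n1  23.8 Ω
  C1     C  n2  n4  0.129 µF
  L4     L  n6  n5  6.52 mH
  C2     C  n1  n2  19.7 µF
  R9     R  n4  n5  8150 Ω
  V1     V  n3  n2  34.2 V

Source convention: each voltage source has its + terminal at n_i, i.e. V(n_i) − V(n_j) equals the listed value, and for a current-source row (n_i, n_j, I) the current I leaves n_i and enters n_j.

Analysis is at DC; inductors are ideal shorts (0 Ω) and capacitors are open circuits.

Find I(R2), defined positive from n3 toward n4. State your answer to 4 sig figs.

0.04897 A

Apply KCL at each of the 6 non-ground nodes and solve the resulting linear system.
Node n1: branches {R3, R4, R5, L3, R8, C2} → V_1 = 0.000
Node n2: branches {I1, L2, R6, R7, C1, C2, V1} → V_2 = 0.000
Node n3: branches {R2, V1} → V_3 = 34.20
Node n4: branches {R2, R4, C1, R9} → V_4 = 0.1165
Node n5: branches {R1, I1, L2, R3, L4, R9} → V_5 = 0.000
Node n6: branches {L1, L3, R6, R7, L4} → V_6 = 0.000
Source currents: i(L1)=0.000, i(L2)=0.04397, i(L3)=-0.04896, i(L4)=0.04896, i(V1)=-0.04897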